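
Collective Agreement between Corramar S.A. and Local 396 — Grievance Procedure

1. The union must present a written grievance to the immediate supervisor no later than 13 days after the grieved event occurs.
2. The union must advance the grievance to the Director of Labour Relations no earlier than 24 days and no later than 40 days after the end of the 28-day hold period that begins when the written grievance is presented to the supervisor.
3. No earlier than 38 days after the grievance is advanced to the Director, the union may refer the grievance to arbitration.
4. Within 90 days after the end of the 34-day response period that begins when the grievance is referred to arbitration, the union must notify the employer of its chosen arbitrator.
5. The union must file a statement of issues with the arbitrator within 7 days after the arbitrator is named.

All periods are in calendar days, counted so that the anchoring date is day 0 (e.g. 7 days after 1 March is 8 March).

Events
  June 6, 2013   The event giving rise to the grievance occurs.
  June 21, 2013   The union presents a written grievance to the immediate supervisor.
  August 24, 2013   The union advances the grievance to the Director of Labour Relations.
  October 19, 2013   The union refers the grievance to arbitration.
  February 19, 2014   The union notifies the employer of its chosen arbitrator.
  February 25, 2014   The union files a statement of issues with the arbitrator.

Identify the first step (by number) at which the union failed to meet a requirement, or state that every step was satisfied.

Step 1

Step 1: 13 days after June 6, 2013 (when the grieved event occurs) is June 19, 2013; not done until June 21, 2013, 2 days after the deadline.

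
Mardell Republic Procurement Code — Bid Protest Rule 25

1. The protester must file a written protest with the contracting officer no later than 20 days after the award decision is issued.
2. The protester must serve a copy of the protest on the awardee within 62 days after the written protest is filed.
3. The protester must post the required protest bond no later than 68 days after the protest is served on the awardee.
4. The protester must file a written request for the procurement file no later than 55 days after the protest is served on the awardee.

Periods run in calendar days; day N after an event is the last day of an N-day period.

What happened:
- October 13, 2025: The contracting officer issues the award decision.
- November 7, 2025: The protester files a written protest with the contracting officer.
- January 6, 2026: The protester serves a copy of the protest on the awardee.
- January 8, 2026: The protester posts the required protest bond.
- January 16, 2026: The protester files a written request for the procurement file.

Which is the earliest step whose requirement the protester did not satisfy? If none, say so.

Step 1: 20 days after October 13, 2025 (when the award decision is issued) is November 2, 2025; November 7, 2025 misses that deadline by 5 days.
That is the first point of non-compliance.

Step 1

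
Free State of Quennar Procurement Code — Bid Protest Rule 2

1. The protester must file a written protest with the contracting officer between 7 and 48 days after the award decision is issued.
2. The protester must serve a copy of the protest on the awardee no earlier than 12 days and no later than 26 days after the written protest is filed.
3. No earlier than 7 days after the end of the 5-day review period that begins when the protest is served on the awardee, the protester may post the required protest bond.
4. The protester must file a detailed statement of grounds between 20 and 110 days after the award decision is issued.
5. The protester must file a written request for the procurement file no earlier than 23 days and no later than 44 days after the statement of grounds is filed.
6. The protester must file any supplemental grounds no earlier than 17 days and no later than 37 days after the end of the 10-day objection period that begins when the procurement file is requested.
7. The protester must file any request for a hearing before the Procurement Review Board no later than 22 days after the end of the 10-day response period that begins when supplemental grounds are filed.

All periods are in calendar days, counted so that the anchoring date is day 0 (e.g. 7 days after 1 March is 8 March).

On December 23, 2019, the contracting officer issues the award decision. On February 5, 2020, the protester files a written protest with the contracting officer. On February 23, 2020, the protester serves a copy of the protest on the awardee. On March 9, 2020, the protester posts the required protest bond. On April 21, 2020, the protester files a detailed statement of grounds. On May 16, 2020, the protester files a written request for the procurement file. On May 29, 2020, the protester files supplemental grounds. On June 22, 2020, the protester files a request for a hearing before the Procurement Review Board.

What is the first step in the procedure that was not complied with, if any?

(1) the permitted window runs from December 23, 2019 + 7 = December 30, 2019 to December 23, 2019 + 48 = February 9, 2020; February 5, 2020 falls inside that range.
(2) the permitted window runs from February 5, 2020 + 12 = February 17, 2020 to February 5, 2020 + 26 = March 2, 2020; February 23, 2020 falls inside that range.
(3) permitted from February 28, 2020 + 7 days = March 6, 2020 onward; done March 9, 2020 — permitted.
(4) the permitted window runs from December 23, 2019 + 20 = January 12, 2020 to December 23, 2019 + 110 = April 11, 2020; April 21, 2020 is 10 days past the end of the window.

Step 4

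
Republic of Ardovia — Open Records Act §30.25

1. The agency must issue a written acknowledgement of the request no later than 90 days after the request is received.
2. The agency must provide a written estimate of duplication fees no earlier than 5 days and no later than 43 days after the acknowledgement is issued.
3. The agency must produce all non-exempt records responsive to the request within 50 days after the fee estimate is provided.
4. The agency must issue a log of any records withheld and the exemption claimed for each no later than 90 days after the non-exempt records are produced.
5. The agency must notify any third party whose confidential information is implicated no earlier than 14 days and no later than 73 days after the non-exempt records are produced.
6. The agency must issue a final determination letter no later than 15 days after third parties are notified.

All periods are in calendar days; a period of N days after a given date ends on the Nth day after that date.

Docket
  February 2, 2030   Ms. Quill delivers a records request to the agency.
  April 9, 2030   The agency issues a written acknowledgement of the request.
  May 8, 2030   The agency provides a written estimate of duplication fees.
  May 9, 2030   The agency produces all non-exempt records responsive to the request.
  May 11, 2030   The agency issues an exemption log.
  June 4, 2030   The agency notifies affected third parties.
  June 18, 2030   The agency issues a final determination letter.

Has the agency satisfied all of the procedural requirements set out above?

(1) due by February 2, 2030 + 90 days = May 3, 2030; done April 9, 2030 — timely.
(2) the permitted window runs from April 9, 2030 + 5 = April 14, 2030 to April 9, 2030 + 43 = May 22, 2030; May 8, 2030 falls inside that range.
(3) due by May 8, 2030 + 50 days = June 27, 2030; done May 9, 2030 — timely.
(4) due by May 9, 2030 + 90 days = August 7, 2030; completed May 11, 2030, before the deadline.
(5) the permitted window runs from May 9, 2030 + 14 = May 23, 2030 to May 9, 2030 + 73 = July 21, 2030; done June 4, 2030 — within the window.
(6) due by June 4, 2030 + 15 days = June 19, 2030; completed June 18, 2030, before the deadline.

Yes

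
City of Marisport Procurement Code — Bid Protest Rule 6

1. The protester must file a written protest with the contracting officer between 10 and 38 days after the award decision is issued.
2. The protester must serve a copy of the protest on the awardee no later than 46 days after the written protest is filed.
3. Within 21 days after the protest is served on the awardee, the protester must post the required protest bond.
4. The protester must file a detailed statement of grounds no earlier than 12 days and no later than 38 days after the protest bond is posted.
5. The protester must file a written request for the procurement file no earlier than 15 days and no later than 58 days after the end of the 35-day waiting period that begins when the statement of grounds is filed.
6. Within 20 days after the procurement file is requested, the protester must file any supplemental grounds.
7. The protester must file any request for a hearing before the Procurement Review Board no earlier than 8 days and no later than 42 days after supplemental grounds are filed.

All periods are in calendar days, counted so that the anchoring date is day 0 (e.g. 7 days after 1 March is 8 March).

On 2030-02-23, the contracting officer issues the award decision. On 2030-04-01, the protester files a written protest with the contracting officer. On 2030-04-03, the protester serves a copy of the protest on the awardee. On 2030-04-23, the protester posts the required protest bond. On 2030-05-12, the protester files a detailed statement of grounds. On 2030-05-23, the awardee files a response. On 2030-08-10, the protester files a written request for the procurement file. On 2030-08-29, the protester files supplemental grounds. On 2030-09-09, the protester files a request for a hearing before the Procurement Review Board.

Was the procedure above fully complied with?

Yes

(1) the permitted window runs from 2030-02-23 + 10 = 2030-03-05 to 2030-02-23 + 38 = 2030-04-02; done 2030-04-01, which is between those dates.
(2) due by 2030-04-01 + 46 days = 2030-05-17; done 2030-04-03 — timely.
(3) due by 2030-04-03 + 21 days = 2030-04-24; done 2030-04-23 — timely.
(4) the permitted window runs from 2030-04-23 + 12 = 2030-05-05 to 2030-04-23 + 38 = 2030-05-31; done 2030-05-12, which is between those dates.
(5) the permitted window runs from 2030-06-16 + 15 = 2030-07-01 to 2030-06-16 + 58 = 2030-08-13; done 2030-08-10, which is between those dates.
(6) due by 2030-08-10 + 20 days = 2030-08-30; done 2030-08-29 — timely.
(7) the permitted window runs from 2030-08-29 + 8 = 2030-09-06 to 2030-08-29 + 42 = 2030-10-10; done 2030-09-09 — within the window.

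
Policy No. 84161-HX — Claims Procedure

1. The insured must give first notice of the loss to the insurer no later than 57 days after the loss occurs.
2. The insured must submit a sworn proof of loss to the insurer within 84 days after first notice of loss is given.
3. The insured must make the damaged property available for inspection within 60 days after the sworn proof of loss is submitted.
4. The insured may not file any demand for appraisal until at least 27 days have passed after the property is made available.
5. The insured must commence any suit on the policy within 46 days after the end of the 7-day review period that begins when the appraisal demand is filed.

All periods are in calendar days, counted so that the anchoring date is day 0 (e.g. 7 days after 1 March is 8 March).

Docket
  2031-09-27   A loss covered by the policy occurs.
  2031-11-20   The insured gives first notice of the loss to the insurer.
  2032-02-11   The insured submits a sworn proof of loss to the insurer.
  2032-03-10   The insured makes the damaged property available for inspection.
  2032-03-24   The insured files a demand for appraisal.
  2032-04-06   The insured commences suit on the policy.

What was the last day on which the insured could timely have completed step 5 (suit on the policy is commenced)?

2032-05-16

The appraisal demand is filed on 2032-03-24; the 7-day review period therefore ends 2032-03-31, and step 5 runs from that date. 46 days after 2032-03-31 is 2032-05-16.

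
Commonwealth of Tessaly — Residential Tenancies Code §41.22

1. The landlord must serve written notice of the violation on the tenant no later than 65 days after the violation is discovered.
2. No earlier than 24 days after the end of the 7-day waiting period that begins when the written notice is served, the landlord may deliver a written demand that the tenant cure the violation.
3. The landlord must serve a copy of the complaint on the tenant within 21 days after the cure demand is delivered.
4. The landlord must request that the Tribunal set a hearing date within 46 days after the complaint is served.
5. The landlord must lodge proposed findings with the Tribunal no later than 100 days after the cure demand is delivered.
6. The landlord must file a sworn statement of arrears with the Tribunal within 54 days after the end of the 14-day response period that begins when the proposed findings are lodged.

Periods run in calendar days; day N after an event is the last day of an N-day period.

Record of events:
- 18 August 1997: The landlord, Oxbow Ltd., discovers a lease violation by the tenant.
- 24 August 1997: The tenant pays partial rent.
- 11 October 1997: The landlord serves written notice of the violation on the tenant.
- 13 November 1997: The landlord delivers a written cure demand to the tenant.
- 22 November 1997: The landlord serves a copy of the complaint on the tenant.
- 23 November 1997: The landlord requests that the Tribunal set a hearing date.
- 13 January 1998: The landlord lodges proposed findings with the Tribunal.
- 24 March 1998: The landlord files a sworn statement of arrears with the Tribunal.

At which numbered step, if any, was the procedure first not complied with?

Step 6

(1) due by 18 August 1997 + 65 days = 22 October 1997; 11 October 1997 is within that limit.
(2) permitted from 18 October 1997 + 24 days = 11 November 1997 onward; done 13 November 1997 — permitted.
(3) due by 13 November 1997 + 21 days = 4 December 1997; 22 November 1997 is within that limit.
(4) due by 22 November 1997 + 46 days = 7 January 1998; completed 23 November 1997, before the deadline.
(5) due by 13 November 1997 + 100 days = 21 February 1998; 13 January 1998 is within that limit.
(6) due by 27 January 1998 + 54 days = 22 March 1998; done 24 March 1998 — 2 days late.
The procedure was therefore not followed at step 6.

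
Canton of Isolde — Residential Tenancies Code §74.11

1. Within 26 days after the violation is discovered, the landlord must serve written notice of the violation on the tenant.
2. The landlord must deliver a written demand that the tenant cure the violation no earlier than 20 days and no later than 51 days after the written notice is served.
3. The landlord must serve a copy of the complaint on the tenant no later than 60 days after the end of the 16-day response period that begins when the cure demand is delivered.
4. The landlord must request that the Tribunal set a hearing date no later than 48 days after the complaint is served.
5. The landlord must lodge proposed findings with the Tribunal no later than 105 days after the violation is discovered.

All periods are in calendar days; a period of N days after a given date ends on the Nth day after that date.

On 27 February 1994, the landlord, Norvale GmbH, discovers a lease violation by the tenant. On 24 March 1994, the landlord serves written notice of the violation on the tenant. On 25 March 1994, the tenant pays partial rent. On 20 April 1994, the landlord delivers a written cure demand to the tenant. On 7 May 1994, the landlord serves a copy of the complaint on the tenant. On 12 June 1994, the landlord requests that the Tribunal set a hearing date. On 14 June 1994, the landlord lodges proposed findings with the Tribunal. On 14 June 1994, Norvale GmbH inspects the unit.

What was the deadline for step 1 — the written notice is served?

25 March 1994

Step 1 runs from 27 February 1994, when the violation is discovered. 26 days after 27 February 1994 is 25 March 1994.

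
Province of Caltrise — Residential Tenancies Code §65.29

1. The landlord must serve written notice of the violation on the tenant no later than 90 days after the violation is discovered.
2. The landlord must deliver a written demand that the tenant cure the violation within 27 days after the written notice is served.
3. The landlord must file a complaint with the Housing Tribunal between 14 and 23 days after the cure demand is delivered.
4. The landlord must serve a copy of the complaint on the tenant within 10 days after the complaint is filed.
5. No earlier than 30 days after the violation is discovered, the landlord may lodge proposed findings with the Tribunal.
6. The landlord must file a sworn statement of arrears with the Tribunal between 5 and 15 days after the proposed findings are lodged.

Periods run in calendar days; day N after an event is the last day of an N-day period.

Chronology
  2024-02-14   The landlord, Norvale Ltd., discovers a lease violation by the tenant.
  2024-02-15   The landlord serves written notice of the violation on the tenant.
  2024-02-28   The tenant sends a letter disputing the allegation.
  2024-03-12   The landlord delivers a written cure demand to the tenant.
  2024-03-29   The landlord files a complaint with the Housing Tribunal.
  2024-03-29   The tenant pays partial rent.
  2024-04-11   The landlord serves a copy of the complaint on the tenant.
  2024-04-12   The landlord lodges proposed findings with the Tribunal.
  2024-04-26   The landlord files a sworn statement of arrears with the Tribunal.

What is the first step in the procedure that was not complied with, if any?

(1) due by 2024-02-14 + 90 days = 2024-05-14; 2024-02-15 is within that limit.
(2) due by 2024-02-15 + 27 days = 2024-03-13; 2024-03-12 is within that limit.
(3) the permitted window runs from 2024-03-12 + 14 = 2024-03-26 to 2024-03-12 + 23 = 2024-04-04; done 2024-03-29 — within the window.
(4) due by 2024-03-29 + 10 days = 2024-04-08; not done until 2024-04-11, 3 days after the deadline.

Step 4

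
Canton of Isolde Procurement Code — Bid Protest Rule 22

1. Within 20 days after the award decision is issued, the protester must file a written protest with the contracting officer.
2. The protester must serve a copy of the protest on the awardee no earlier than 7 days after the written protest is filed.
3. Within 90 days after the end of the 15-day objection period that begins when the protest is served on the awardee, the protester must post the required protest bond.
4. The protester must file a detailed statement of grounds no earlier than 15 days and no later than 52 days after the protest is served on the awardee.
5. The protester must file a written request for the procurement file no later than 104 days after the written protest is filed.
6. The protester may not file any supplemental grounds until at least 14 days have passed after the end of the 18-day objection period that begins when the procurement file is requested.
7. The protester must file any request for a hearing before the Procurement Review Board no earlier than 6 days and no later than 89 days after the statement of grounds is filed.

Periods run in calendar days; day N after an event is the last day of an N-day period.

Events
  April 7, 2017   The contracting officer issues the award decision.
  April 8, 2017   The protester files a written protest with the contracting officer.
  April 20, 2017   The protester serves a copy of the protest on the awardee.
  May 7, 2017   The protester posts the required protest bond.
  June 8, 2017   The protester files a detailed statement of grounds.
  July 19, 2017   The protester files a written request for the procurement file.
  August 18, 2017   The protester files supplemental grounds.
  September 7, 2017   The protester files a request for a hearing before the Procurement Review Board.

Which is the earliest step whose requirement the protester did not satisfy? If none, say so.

Step 1: 20 days after April 7, 2017 (when the award decision is issued) is April 27, 2017; April 8, 2017 is within that limit.
Step 2: the earliest permitted date is 7 days after April 8, 2017 (when the written protest is filed), i.e. April 15, 2017; April 20, 2017 is on or after that date.
Step 3: 90 days after May 5, 2017 (end of the 15-day objection period, which began when the protest is served on the awardee on April 20, 2017) is August 3, 2017; May 7, 2017 is within that limit.
Step 4: the window is 15–52 days after April 20, 2017 (when the protest is served on the awardee), so May 5, 2017 through June 11, 2017; June 8, 2017 falls inside that range.
Step 5: 104 days after April 8, 2017 (when the written protest is filed) is July 21, 2017; done July 19, 2017 — timely.
Step 6: the earliest permitted date is 14 days after August 6, 2017 (end of the 18-day objection period, which began when the procurement file is requested on July 19, 2017), i.e. August 20, 2017; done August 18, 2017 — 2 days too early.
The analysis stops there.

Step 6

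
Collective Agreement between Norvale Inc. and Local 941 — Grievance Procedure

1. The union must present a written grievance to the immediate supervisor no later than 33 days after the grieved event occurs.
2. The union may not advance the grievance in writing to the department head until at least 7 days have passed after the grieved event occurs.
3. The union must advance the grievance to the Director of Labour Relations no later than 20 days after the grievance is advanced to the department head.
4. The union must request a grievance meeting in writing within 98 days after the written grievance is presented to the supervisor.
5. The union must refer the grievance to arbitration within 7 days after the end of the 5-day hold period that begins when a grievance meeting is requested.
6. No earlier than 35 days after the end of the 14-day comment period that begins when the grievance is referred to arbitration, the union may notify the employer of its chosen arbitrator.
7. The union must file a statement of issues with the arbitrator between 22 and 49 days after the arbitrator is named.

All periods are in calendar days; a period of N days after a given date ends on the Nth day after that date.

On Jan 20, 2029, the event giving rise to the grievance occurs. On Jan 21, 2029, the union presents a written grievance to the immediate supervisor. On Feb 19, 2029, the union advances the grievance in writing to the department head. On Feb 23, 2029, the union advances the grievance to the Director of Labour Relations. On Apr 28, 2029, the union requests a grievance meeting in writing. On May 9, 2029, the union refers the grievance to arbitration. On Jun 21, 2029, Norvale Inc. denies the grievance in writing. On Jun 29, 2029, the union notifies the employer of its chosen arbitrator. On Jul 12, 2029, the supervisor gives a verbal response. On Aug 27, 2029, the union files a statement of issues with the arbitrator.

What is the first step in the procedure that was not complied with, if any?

Step 1 — counting 33 days from Jan 20, 2029 (when the grieved event occurs) gives a deadline of Feb 22, 2029; Jan 21, 2029 is within that limit.
Step 2 — must wait 7 days from Jan 20, 2029 (when the grieved event occurs), so not before Jan 27, 2029; done Feb 19, 2029, after the minimum wait.
Step 3 — counting 20 days from Feb 19, 2029 (when the grievance is advanced to the department head) gives a deadline of Mar 11, 2029; Feb 23, 2029 is within that limit.
Step 4 — counting 98 days from Jan 21, 2029 (when the written grievance is presented to the supervisor) gives a deadline of Apr 29, 2029; done Apr 28, 2029 — timely.
Step 5 — counting 7 days from May 3, 2029 (end of the 5-day hold period, which began when a grievance meeting is requested on Apr 28, 2029) gives a deadline of May 10, 2029; completed May 9, 2029, before the deadline.
Step 6 — must wait 35 days from May 23, 2029 (end of the 14-day comment period, which began when the grievance is referred to arbitration on May 9, 2029), so not before Jun 27, 2029; Jun 29, 2029 is on or after that date.
Step 7 — 22 and 49 days from Jun 29, 2029 (when the arbitrator is named) are Jul 21, 2029 and Aug 17, 2029 respectively; Aug 27, 2029 is 10 days past the end of the window.

Step 7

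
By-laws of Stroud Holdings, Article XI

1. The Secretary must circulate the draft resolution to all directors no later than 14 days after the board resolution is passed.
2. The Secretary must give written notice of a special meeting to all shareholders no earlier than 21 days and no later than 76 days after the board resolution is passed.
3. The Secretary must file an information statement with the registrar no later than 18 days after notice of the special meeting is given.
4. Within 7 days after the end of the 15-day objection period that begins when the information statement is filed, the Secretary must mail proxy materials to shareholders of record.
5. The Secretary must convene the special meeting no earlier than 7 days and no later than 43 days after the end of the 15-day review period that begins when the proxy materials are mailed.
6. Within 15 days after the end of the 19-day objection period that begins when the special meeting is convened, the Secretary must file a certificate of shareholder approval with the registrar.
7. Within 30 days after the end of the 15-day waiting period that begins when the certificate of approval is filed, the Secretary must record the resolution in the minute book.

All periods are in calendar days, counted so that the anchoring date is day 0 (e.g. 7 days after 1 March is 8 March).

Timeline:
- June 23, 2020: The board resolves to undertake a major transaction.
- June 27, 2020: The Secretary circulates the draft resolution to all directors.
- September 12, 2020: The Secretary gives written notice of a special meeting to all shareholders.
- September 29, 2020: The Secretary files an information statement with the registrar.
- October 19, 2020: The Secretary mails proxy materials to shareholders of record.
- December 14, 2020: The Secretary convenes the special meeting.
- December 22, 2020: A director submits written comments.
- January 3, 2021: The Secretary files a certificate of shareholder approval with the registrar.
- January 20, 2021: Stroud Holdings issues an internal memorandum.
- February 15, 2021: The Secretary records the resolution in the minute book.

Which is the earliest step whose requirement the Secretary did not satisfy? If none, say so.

(1) due by June 23, 2020 + 14 days = July 7, 2020; completed June 27, 2020, before the deadline.
(2) the permitted window runs from June 23, 2020 + 21 = July 14, 2020 to June 23, 2020 + 76 = September 7, 2020; done September 12, 2020 — 5 days after the window closed.

Step 2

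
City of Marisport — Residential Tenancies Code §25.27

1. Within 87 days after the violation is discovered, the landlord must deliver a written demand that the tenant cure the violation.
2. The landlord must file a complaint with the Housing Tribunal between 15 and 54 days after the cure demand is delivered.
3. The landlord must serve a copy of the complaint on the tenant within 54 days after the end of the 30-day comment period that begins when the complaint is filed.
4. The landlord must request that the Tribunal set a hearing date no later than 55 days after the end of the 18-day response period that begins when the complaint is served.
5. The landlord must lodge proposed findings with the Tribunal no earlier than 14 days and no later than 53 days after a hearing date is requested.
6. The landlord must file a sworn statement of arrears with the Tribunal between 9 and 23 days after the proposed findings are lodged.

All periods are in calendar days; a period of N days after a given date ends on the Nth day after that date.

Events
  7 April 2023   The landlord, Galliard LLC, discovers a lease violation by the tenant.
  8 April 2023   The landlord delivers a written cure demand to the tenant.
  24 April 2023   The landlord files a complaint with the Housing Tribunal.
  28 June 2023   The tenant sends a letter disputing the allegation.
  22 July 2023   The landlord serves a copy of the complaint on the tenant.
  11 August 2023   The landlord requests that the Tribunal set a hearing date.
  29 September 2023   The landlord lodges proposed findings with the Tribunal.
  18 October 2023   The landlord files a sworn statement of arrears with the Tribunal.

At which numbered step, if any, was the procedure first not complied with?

Step 3

Step 1: 87 days after 7 April 2023 (when the violation is discovered) is 3 July 2023; done 8 April 2023 — timely.
Step 2: the window is 15–54 days after 8 April 2023 (when the cure demand is delivered), so 23 April 2023 through 1 June 2023; done 24 April 2023, which is between those dates.
Step 3: 54 days after 24 May 2023 (end of the 30-day comment period, which began when the complaint is filed on 24 April 2023) is 17 July 2023; 22 July 2023 misses that deadline by 5 days.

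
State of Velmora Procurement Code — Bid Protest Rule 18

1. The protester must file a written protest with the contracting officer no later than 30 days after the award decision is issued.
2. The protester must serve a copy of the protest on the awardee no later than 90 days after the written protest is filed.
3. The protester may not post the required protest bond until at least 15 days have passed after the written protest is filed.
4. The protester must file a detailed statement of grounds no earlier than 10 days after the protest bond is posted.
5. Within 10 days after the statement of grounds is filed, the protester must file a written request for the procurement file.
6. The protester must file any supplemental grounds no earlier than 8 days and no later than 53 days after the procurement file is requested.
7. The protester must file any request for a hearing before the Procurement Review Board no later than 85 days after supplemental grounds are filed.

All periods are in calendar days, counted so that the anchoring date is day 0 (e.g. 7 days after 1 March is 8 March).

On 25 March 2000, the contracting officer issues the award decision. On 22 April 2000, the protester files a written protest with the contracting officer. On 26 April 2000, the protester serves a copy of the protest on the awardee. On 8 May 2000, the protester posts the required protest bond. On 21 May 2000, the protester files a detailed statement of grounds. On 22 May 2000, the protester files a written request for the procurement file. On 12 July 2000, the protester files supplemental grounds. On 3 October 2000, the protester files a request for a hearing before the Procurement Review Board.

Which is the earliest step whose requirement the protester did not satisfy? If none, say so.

(1) due by 25 March 2000 + 30 days = 24 April 2000; 22 April 2000 is within that limit.
(2) due by 22 April 2000 + 90 days = 21 July 2000; 26 April 2000 is within that limit.
(3) permitted from 22 April 2000 + 15 days = 7 May 2000 onward; done 8 May 2000, after the minimum wait.
(4) permitted from 8 May 2000 + 10 days = 18 May 2000 onward; done 21 May 2000 — permitted.
(5) due by 21 May 2000 + 10 days = 31 May 2000; 22 May 2000 is within that limit.
(6) the permitted window runs from 22 May 2000 + 8 = 30 May 2000 to 22 May 2000 + 53 = 14 July 2000; done 12 July 2000, which is between those dates.
(7) due by 12 July 2000 + 85 days = 5 October 2000; completed 3 October 2000, before the deadline.

None — every step was satisfied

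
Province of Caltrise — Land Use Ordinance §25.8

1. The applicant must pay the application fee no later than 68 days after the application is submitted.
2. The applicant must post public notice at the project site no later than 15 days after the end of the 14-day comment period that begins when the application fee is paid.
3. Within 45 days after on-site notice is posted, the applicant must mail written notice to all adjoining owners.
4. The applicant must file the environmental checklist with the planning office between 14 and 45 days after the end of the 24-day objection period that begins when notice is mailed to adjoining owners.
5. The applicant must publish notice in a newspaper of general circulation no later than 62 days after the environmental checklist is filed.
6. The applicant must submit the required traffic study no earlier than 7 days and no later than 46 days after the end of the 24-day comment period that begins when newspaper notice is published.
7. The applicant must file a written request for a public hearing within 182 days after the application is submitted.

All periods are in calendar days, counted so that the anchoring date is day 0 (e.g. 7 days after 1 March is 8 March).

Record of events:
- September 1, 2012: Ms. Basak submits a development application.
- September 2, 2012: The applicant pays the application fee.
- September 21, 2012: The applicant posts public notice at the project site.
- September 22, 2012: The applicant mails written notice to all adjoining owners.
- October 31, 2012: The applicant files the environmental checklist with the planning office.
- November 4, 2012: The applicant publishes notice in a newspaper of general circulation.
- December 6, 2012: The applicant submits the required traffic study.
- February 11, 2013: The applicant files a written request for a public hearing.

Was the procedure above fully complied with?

Yes

Step 1 — counting 68 days from September 1, 2012 (when the application is submitted) gives a deadline of November 8, 2012; September 2, 2012 is within that limit.
Step 2 — counting 15 days from September 16, 2012 (end of the 14-day comment period, which began when the application fee is paid on September 2, 2012) gives a deadline of October 1, 2012; September 21, 2012 is within that limit.
Step 3 — counting 45 days from September 21, 2012 (when on-site notice is posted) gives a deadline of November 5, 2012; done September 22, 2012 — timely.
Step 4 — 14 and 45 days from October 16, 2012 (end of the 24-day objection period, which began when notice is mailed to adjoining owners on September 22, 2012) are October 30, 2012 and November 30, 2012 respectively; done October 31, 2012, which is between those dates.
Step 5 — counting 62 days from October 31, 2012 (when the environmental checklist is filed) gives a deadline of January 1, 2013; done November 4, 2012 — timely.
Step 6 — 7 and 46 days from November 28, 2012 (end of the 24-day comment period, which began when newspaper notice is published on November 4, 2012) are December 5, 2012 and January 13, 2013 respectively; done December 6, 2012 — within the window.
Step 7 — counting 182 days from September 1, 2012 (when the application is submitted) gives a deadline of March 2, 2013; completed February 11, 2013, before the deadline.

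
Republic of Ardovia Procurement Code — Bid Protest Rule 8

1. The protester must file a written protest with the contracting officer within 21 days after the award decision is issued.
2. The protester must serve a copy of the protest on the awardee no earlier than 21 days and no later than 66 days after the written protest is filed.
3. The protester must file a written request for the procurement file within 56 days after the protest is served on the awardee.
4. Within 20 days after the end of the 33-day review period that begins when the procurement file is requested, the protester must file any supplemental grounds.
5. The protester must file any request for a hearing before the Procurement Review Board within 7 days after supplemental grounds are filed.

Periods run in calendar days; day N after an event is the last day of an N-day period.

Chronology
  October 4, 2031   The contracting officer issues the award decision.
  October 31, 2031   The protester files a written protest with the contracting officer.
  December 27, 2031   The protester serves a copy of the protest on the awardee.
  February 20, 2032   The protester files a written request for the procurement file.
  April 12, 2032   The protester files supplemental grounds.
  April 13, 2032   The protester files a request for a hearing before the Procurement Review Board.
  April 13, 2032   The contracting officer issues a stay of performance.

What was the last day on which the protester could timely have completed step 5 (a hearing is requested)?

Step 5 runs from April 12, 2032, when supplemental grounds are filed. 7 days after April 12, 2032 is April 19, 2032.

April 19, 2032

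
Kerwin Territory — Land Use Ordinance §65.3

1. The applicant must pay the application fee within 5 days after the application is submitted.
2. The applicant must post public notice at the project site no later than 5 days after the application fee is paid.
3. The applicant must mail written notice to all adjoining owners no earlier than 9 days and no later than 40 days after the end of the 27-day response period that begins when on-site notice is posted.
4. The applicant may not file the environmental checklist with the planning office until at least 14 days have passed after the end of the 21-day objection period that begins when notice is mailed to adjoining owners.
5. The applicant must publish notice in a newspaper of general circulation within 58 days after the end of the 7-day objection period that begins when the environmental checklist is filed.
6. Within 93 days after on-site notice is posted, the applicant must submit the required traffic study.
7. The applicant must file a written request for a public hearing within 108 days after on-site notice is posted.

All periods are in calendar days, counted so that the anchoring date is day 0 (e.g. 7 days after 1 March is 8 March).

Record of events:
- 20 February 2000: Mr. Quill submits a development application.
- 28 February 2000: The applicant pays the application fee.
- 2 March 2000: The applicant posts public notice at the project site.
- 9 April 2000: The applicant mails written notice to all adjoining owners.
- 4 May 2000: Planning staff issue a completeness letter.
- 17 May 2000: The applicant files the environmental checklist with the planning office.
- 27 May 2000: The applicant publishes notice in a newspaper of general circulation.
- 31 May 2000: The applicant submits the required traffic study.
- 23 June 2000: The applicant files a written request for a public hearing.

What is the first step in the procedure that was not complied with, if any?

Step 1 — counting 5 days from 20 February 2000 (when the application is submitted) gives a deadline of 25 February 2000; not done until 28 February 2000, 3 days after the deadline.
Later steps need not be reached.

Step 1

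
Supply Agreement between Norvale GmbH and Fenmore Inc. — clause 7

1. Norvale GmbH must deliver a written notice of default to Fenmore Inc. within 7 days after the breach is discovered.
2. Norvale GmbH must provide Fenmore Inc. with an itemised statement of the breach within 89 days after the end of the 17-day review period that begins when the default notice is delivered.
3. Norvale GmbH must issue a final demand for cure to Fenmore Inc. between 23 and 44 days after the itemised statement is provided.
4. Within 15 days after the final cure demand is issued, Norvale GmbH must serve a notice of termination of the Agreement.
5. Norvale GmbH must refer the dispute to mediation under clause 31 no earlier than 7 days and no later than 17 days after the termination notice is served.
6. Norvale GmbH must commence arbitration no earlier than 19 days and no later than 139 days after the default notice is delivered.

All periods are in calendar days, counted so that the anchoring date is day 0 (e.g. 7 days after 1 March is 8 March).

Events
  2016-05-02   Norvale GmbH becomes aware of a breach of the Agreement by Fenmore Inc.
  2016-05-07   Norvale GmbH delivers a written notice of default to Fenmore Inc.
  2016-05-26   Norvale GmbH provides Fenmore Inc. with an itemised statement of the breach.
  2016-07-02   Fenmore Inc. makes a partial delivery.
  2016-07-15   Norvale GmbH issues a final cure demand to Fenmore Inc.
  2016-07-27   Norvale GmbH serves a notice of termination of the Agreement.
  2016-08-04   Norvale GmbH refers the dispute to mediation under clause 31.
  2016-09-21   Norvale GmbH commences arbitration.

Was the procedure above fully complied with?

No

Step 1 — counting 7 days from 2016-05-02 (when the breach is discovered) gives a deadline of 2016-05-09; done 2016-05-07 — timely.
Step 2 — counting 89 days from 2016-05-24 (end of the 17-day review period, which began when the default notice is delivered on 2016-05-07) gives a deadline of 2016-08-21; completed 2016-05-26, before the deadline.
Step 3 — 23 and 44 days from 2016-05-26 (when the itemised statement is provided) are 2016-06-18 and 2016-07-09 respectively; done 2016-07-15 — 6 days after the window closed.
Later steps need not be reached.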